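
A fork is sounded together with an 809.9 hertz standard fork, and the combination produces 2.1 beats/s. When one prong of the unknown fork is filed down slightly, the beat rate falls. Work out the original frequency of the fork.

807.8 Hz

|f − 809.9| = 2.1, so the fork was at either 807.8 Hz or 812 Hz.
Filing a prong removes mass and raises the fork's frequency; the adjustment raises the fork's frequency.
The beat rate fell, so the adjustment moved the fork toward 809.9 Hz — it must have started below the reference.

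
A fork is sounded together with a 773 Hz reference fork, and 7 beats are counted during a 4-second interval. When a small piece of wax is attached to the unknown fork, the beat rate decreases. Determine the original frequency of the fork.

Beat frequency = 7/4 = 1.75 Hz.
|f − 773| = 1.75, so the fork was at either 771.25 Hz or 774.75 Hz.
Loading a fork with wax lowers its frequency; the adjustment lowers the fork's frequency.
The beat rate fell, so the adjustment moved the fork toward 773 Hz — it must have started above the reference.

774.75 Hz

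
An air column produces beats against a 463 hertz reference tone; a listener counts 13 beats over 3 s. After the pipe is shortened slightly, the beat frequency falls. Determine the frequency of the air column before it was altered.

458.6667 Hz

Beat frequency = 13/3 = 4.3333 Hz.
|f − 463| = 4.3333, so the air column was at either 458.6667 Hz or 467.3333 Hz.
A shorter pipe has a higher fundamental; the adjustment raises the air column's frequency.
The beat rate fell, so the adjustment moved the air column toward 463 Hz — it must have started below the reference.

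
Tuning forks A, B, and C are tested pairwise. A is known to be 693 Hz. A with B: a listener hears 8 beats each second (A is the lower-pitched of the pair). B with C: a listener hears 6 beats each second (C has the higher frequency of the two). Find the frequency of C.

B is above A, so f_B = 693 + 8 = 701 Hz.
C is above B, so f_C = 701 + 6 = 707 Hz.

707 Hz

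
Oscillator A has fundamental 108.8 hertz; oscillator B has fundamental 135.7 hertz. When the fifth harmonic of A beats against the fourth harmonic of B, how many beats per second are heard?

1.2 Hz

Fifth harmonic of the first: 5·108.8 = 544.0 Hz.
Fourth harmonic of the second: 4·135.7 = 542.8 Hz.
f_beat = |544.0 − 542.8| = 1.2 Hz.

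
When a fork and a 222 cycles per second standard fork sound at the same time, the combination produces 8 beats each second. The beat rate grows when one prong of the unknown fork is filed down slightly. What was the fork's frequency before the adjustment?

|f − 222| = 8, so the fork was at either 214 Hz or 230 Hz.
Filing a prong removes mass and raises the fork's frequency; the adjustment raises the fork's frequency.
The beat rate rose, so the adjustment moved the fork further from 222 Hz — it was already above the reference.

230 Hz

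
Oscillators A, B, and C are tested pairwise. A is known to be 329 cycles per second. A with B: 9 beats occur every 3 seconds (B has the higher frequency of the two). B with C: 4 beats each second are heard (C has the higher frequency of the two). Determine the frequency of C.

336 Hz

A–B: Beat frequency = 9/3 = 3 Hz.
B is above A, so f_B = 329 + 3 = 332 Hz.
C is above B, so f_C = 332 + 4 = 336 Hz.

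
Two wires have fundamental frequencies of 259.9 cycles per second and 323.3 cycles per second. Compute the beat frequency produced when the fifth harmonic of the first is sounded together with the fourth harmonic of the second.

Fifth harmonic of the first: 5·259.9 = 1299.5 Hz.
Fourth harmonic of the second: 4·323.3 = 1293.2 Hz.
f_beat = |1299.5 − 1293.2| = 6.3 Hz.

6.3 Hz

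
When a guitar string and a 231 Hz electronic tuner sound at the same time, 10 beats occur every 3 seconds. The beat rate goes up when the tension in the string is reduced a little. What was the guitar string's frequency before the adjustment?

227.6667 Hz

Beat frequency = 10/3 = 3.3333 Hz.
|f − 231| = 3.3333, so the guitar string was at either 227.6667 Hz or 234.3333 Hz.
Lower tension means lower frequency; the adjustment lowers the guitar string's frequency.
The beat rate rose, so the adjustment moved the guitar string further from 231 Hz — it was already below the reference.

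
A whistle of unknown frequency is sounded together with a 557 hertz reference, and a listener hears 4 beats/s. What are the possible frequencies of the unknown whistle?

|f − 557| = 4, so f = 557 ± 4.

553 Hz or 561 Hz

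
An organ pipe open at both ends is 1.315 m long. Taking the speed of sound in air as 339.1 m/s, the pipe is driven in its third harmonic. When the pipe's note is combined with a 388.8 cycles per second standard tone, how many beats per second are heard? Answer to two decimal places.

Open pipe: f_n = n·v/(2L) = 3·339.1/(2·1.315) = 386.8061 Hz.
f_beat = |386.8061 − 388.8| = 1.99 Hz.

1.99 Hz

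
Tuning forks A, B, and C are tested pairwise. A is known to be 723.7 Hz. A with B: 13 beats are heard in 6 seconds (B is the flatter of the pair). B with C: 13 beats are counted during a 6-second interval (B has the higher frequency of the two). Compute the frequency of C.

A–B: Beat frequency = 13/6 = 2.1667 Hz.
B is below A, so f_B = 723.7 − 2.1667 = 721.5333 Hz.
B–C: Beat frequency = 13/6 = 2.1667 Hz.
C is below B, so f_C = 721.5333 − 2.1667 = 719.3667 Hz.

719.3667 Hz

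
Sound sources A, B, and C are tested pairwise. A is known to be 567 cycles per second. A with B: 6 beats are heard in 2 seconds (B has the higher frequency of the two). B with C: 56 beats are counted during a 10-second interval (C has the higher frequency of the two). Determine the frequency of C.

A–B: Beat frequency = 6/2 = 3 Hz.
B is above A, so f_B = 567 + 3 = 570 Hz.
B–C: Beat frequency = 56/10 = 5.6 Hz.
C is above B, so f_C = 570 + 5.6 = 575.6 Hz.

575.6 Hz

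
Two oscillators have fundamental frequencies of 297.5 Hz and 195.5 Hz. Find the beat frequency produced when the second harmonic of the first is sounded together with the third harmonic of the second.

Second harmonic of the first: 2·297.5 = 595.0 Hz.
Third harmonic of the second: 3·195.5 = 586.5 Hz.
f_beat = |595.0 − 586.5| = 8.5 Hz.

8.5 Hz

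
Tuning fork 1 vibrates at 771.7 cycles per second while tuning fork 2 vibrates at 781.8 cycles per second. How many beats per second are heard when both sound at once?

Beats arise from superposition of two nearby frequencies; the beat rate is |f₁ − f₂|.
|771.7 − 781.8| = 10.1 Hz.

10.1 Hz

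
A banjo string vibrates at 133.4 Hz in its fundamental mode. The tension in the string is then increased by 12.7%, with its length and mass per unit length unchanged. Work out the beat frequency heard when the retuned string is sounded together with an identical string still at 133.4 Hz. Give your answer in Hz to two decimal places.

8.22 Hz

For a string, f ∝ √T, so the new frequency is 133.4·√1.127 = 141.6178 Hz.
f_beat = |141.6178 − 133.4| = 8.22 Hz.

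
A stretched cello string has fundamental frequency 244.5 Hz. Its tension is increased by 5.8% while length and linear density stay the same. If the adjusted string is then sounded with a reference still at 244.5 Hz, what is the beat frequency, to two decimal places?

6.99 Hz

For a string, f ∝ √T, so the new frequency is 244.5·√1.058 = 251.4906 Hz.
f_beat = |251.4906 − 244.5| = 6.99 Hz.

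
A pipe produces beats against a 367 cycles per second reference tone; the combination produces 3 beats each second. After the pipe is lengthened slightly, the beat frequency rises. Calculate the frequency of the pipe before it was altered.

364 Hz

|f − 367| = 3, so the pipe was at either 364 Hz or 370 Hz.
A longer pipe has a lower fundamental; the adjustment lowers the pipe's frequency.
The beat rate rose, so the adjustment moved the pipe further from 367 Hz — it was already below the reference.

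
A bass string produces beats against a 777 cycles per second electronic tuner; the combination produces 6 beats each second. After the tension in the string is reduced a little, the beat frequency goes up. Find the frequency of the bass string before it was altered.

771 Hz

|f − 777| = 6, so the bass string was at either 771 Hz or 783 Hz.
Lower tension means lower frequency; the adjustment lowers the bass string's frequency.
The beat rate rose, so the adjustment moved the bass string further from 777 Hz — it was already below the reference.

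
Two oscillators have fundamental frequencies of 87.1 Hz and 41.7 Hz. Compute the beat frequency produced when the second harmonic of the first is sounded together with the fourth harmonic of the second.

Second harmonic of the first: 2·87.1 = 174.2 Hz.
Fourth harmonic of the second: 4·41.7 = 166.8 Hz.
f_beat = |174.2 − 166.8| = 7.4 Hz.

7.4 Hz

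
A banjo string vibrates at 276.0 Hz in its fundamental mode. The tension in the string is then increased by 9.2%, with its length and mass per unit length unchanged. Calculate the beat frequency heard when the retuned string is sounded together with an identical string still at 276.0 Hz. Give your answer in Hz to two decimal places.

12.42 Hz

For a string, f ∝ √T, so the new frequency is 276.0·√1.092 = 288.4167 Hz.
f_beat = |288.4167 − 276.0| = 12.42 Hz.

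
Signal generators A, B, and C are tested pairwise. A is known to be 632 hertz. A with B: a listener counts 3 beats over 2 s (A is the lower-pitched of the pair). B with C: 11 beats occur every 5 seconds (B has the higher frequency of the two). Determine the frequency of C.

631.3 Hz

A–B: Beat frequency = 3/2 = 1.5 Hz.
B is above A, so f_B = 632 + 1.5 = 633.5 Hz.
B–C: Beat frequency = 11/5 = 2.2 Hz.
C is below B, so f_C = 633.5 − 2.2 = 631.3 Hz.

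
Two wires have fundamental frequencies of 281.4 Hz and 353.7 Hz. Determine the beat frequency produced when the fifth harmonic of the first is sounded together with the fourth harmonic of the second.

7.8 Hz

Fifth harmonic of the first: 5·281.4 = 1407.0 Hz.
Fourth harmonic of the second: 4·353.7 = 1414.8 Hz.
f_beat = |1407.0 − 1414.8| = 7.8 Hz.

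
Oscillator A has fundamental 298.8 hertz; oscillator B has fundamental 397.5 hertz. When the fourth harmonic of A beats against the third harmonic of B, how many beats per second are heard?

Fourth harmonic of the first: 4·298.8 = 1195.2 Hz.
Third harmonic of the second: 3·397.5 = 1192.5 Hz.
f_beat = |1195.2 − 1192.5| = 2.7 Hz.

2.7 Hz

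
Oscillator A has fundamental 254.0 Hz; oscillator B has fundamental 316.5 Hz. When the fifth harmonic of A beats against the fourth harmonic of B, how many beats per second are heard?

Fifth harmonic of the first: 5·254.0 = 1270.0 Hz.
Fourth harmonic of the second: 4·316.5 = 1266.0 Hz.
f_beat = |1270.0 − 1266.0| = 4.0 Hz.

4.0 Hz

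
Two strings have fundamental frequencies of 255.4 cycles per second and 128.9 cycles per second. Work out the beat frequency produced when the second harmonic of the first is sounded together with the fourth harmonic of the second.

4.8 Hz

Second harmonic of the first: 2·255.4 = 510.8 Hz.
Fourth harmonic of the second: 4·128.9 = 515.6 Hz.
f_beat = |510.8 − 515.6| = 4.8 Hz.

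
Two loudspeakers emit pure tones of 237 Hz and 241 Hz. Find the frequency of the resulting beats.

Beats arise from superposition of two nearby frequencies; the beat rate is |f₁ − f₂|.
|237 − 241| = 4 Hz.

4 Hz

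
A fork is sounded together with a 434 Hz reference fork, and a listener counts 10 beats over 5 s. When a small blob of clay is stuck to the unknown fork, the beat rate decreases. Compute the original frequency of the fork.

Beat frequency = 10/5 = 2 Hz.
|f − 434| = 2, so the fork was at either 432 Hz or 436 Hz.
Adding mass to a fork lowers its frequency; the adjustment lowers the fork's frequency.
The beat rate fell, so the adjustment moved the fork toward 434 Hz — it must have started above the reference.

436 Hz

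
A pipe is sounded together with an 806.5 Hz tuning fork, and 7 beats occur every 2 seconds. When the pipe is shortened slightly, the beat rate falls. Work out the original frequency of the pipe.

Beat frequency = 7/2 = 3.5 Hz.
|f − 806.5| = 3.5, so the pipe was at either 803 Hz or 810 Hz.
A shorter pipe has a higher fundamental; the adjustment raises the pipe's frequency.
The beat rate fell, so the adjustment moved the pipe toward 806.5 Hz — it must have started below the reference.

803 Hz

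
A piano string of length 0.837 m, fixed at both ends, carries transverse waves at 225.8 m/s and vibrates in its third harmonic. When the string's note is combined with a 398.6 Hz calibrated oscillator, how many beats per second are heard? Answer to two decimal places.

6.06 Hz

For a string fixed at both ends, f_n = n·v/(2L) = 3·225.8/(2·0.837) = 404.6595 Hz.
f_beat = |404.6595 − 398.6| = 6.06 Hz.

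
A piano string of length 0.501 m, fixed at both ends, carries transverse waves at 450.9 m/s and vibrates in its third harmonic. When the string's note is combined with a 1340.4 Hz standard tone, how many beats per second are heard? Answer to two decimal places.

For a string fixed at both ends, f_n = n·v/(2L) = 3·450.9/(2·0.501) = 1350.0000 Hz.
f_beat = |1350.0000 − 1340.4| = 9.60 Hz.

9.60 Hz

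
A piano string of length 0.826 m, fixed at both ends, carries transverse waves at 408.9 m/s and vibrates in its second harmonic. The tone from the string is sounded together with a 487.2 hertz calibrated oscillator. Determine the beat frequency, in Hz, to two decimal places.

7.84 Hz

For a string fixed at both ends, f_n = n·v/(2L) = 2·408.9/(2·0.826) = 495.0363 Hz.
f_beat = |495.0363 − 487.2| = 7.84 Hz.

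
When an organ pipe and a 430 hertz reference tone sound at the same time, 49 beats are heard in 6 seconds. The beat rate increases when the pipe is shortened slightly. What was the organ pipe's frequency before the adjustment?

Beat frequency = 49/6 = 8.1667 Hz.
|f − 430| = 8.1667, so the organ pipe was at either 421.8333 Hz or 438.1667 Hz.
A shorter pipe has a higher fundamental; the adjustment raises the organ pipe's frequency.
The beat rate rose, so the adjustment moved the organ pipe further from 430 Hz — it was already above the reference.

438.1667 Hz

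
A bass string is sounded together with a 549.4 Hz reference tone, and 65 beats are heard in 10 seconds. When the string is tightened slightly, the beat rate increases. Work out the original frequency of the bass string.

555.9 Hz

Beat frequency = 65/10 = 6.5 Hz.
|f − 549.4| = 6.5, so the bass string was at either 542.9 Hz or 555.9 Hz.
Increasing tension raises a string's frequency; the adjustment raises the bass string's frequency.
The beat rate rose, so the adjustment moved the bass string further from 549.4 Hz — it was already above the reference.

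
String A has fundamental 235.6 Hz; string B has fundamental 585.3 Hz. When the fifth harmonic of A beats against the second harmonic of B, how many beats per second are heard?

7.4 Hz

Fifth harmonic of the first: 5·235.6 = 1178.0 Hz.
Second harmonic of the second: 2·585.3 = 1170.6 Hz.
f_beat = |1178.0 − 1170.6| = 7.4 Hz.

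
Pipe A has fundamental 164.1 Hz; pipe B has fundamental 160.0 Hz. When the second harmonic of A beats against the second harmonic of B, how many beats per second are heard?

Second harmonic of the first: 2·164.1 = 328.2 Hz.
Second harmonic of the second: 2·160.0 = 320.0 Hz.
f_beat = |328.2 − 320.0| = 8.2 Hz.

8.2 Hz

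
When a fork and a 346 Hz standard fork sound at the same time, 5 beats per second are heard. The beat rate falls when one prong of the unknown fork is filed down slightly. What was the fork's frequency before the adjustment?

341 Hz

|f − 346| = 5, so the fork was at either 341 Hz or 351 Hz.
Filing a prong removes mass and raises the fork's frequency; the adjustment raises the fork's frequency.
The beat rate fell, so the adjustment moved the fork toward 346 Hz — it must have started below the reference.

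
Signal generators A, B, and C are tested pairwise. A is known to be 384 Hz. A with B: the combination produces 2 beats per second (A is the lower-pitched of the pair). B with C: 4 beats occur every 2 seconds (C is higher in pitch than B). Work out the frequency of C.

388 Hz

B is above A, so f_B = 384 + 2 = 386 Hz.
B–C: Beat frequency = 4/2 = 2 Hz.
C is above B, so f_C = 386 + 2 = 388 Hz.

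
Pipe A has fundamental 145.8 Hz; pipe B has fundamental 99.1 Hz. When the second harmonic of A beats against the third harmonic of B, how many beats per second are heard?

Second harmonic of the first: 2·145.8 = 291.6 Hz.
Third harmonic of the second: 3·99.1 = 297.3 Hz.
f_beat = |291.6 − 297.3| = 5.7 Hz.

5.7 Hz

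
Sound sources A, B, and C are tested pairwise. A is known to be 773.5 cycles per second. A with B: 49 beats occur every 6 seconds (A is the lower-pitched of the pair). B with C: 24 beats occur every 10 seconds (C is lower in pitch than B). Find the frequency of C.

779.2667 Hz

A–B: Beat frequency = 49/6 = 8.1667 Hz.
B is above A, so f_B = 773.5 + 8.1667 = 781.6667 Hz.
B–C: Beat frequency = 24/10 = 2.4 Hz.
C is below B, so f_C = 781.6667 − 2.4 = 779.2667 Hz.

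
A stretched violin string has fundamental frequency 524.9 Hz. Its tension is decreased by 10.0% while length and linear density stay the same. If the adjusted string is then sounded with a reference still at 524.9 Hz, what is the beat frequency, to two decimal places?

For a string, f ∝ √T, so the new frequency is 524.9·√0.900 = 497.9639 Hz.
f_beat = |497.9639 − 524.9| = 26.94 Hz.

26.94 Hz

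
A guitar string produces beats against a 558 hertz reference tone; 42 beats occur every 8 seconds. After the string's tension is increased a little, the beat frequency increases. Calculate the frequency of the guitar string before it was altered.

563.25 Hz

Beat frequency = 42/8 = 5.25 Hz.
|f − 558| = 5.25, so the guitar string was at either 552.75 Hz or 563.25 Hz.
Higher tension means higher frequency; the adjustment raises the guitar string's frequency.
The beat rate rose, so the adjustment moved the guitar string further from 558 Hz — it was already above the reference.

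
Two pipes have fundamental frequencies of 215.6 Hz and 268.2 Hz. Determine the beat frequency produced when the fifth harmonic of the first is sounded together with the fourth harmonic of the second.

5.2 Hz

Fifth harmonic of the first: 5·215.6 = 1078.0 Hz.
Fourth harmonic of the second: 4·268.2 = 1072.8 Hz.
f_beat = |1078.0 − 1072.8| = 5.2 Hz.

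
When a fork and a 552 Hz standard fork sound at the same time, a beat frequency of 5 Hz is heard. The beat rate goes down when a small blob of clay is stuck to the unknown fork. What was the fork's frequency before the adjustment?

|f − 552| = 5, so the fork was at either 547 Hz or 557 Hz.
Adding mass to a fork lowers its frequency; the adjustment lowers the fork's frequency.
The beat rate fell, so the adjustment moved the fork toward 552 Hz — it must have started above the reference.

557 Hz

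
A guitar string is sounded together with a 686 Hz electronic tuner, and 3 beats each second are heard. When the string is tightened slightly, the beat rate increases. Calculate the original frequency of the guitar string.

689 Hz

|f − 686| = 3, so the guitar string was at either 683 Hz or 689 Hz.
Increasing tension raises a string's frequency; the adjustment raises the guitar string's frequency.
The beat rate rose, so the adjustment moved the guitar string further from 686 Hz — it was already above the reference.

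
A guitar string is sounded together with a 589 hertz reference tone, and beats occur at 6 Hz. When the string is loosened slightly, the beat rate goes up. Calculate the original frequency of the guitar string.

|f − 589| = 6, so the guitar string was at either 583 Hz or 595 Hz.
Reducing tension lowers a string's frequency; the adjustment lowers the guitar string's frequency.
The beat rate rose, so the adjustment moved the guitar string further from 589 Hz — it was already below the reference.

583 Hz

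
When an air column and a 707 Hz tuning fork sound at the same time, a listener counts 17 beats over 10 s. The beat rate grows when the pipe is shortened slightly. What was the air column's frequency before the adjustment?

708.7 Hz

Beat frequency = 17/10 = 1.7 Hz.
|f − 707| = 1.7, so the air column was at either 705.3 Hz or 708.7 Hz.
A shorter pipe has a higher fundamental; the adjustment raises the air column's frequency.
The beat rate rose, so the adjustment moved the air column further from 707 Hz — it was already above the reference.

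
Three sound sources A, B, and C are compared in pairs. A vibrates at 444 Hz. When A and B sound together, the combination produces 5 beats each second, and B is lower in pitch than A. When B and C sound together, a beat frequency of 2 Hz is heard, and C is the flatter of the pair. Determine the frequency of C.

B is below A, so f_B = 444 − 5 = 439 Hz.
C is below B, so f_C = 439 − 2 = 437 Hz.

437 Hz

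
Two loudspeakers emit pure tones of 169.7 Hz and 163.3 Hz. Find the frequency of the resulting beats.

6.4 Hz

The beat frequency equals the magnitude of the frequency difference.
|169.7 − 163.3| = 6.4 Hz.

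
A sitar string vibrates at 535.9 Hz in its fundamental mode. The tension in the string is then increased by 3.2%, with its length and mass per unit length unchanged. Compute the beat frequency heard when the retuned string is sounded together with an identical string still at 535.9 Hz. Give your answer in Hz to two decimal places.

For a string, f ∝ √T, so the new frequency is 535.9·√1.032 = 544.4069 Hz.
f_beat = |544.4069 − 535.9| = 8.51 Hz.

8.51 Hz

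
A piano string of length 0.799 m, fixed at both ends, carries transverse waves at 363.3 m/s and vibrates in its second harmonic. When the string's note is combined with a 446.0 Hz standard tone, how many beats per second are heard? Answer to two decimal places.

8.69 Hz

For a string fixed at both ends, f_n = n·v/(2L) = 2·363.3/(2·0.799) = 454.6934 Hz.
f_beat = |454.6934 − 446.0| = 8.69 Hz.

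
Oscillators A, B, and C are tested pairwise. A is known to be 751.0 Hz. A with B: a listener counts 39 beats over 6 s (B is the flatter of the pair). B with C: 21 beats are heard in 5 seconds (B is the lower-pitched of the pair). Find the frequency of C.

748.7 Hz

A–B: Beat frequency = 39/6 = 6.5 Hz.
B is below A, so f_B = 751.0 − 6.5 = 744.5 Hz.
B–C: Beat frequency = 21/5 = 4.2 Hz.
C is above B, so f_C = 744.5 + 4.2 = 748.7 Hz.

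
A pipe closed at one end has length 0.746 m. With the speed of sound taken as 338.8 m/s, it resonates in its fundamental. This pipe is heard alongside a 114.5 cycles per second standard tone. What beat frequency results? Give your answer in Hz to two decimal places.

0.96 Hz

Closed pipe (odd harmonics): f_n = n·v/(4L) = 1·338.8/(4·0.746) = 113.5389 Hz.
f_beat = |113.5389 − 114.5| = 0.96 Hz.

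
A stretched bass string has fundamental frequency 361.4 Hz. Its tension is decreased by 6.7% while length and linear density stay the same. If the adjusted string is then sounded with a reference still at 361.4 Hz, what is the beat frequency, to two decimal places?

For a string, f ∝ √T, so the new frequency is 361.4·√0.933 = 349.0832 Hz.
f_beat = |349.0832 − 361.4| = 12.32 Hz.

12.32 Hz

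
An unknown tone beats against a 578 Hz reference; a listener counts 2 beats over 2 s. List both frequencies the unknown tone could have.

Beat frequency = 2/2 = 1 Hz.
|f − 578| = 1, so f = 578 ± 1.

577 Hz or 579 Hz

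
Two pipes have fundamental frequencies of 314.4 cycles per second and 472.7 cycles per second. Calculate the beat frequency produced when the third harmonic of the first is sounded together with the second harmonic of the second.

2.2 Hz

Third harmonic of the first: 3·314.4 = 943.2 Hz.
Second harmonic of the second: 2·472.7 = 945.4 Hz.
f_beat = |943.2 − 945.4| = 2.2 Hz.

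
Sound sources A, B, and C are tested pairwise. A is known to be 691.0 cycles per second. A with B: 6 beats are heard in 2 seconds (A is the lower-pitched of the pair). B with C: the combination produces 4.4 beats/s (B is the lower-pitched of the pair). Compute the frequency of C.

A–B: Beat frequency = 6/2 = 3 Hz.
B is above A, so f_B = 691.0 + 3 = 694 Hz.
C is above B, so f_C = 694 + 4.4 = 698.4 Hz.

698.4 Hz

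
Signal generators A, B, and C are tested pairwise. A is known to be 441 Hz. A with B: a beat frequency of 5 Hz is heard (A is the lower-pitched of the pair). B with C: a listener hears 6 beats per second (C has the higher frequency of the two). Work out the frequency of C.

452 Hz

B is above A, so f_B = 441 + 5 = 446 Hz.
C is above B, so f_C = 446 + 6 = 452 Hz.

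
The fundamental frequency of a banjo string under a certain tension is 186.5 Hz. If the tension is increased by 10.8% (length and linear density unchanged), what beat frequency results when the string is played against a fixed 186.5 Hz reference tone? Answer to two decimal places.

For a string, f ∝ √T, so the new frequency is 186.5·√1.108 = 196.3128 Hz.
f_beat = |196.3128 − 186.5| = 9.81 Hz.

9.81 Hz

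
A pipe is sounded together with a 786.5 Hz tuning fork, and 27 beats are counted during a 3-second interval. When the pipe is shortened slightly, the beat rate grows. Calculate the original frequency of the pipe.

795.5 Hz

Beat frequency = 27/3 = 9 Hz.
|f − 786.5| = 9, so the pipe was at either 777.5 Hz or 795.5 Hz.
A shorter pipe has a higher fundamental; the adjustment raises the pipe's frequency.
The beat rate rose, so the adjustment moved the pipe further from 786.5 Hz — it was already above the reference.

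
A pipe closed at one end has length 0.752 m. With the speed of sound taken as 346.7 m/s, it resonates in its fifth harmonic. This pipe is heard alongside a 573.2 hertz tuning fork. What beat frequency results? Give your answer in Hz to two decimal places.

Closed pipe (odd harmonics): f_n = n·v/(4L) = 5·346.7/(4·0.752) = 576.2965 Hz.
f_beat = |576.2965 − 573.2| = 3.10 Hz.

3.10 Hz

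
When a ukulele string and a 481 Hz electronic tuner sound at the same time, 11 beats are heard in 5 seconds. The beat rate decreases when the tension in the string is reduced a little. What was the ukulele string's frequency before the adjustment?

483.2 Hz

Beat frequency = 11/5 = 2.2 Hz.
|f − 481| = 2.2, so the ukulele string was at either 478.8 Hz or 483.2 Hz.
Lower tension means lower frequency; the adjustment lowers the ukulele string's frequency.
The beat rate fell, so the adjustment moved the ukulele string toward 481 Hz — it must have started above the reference.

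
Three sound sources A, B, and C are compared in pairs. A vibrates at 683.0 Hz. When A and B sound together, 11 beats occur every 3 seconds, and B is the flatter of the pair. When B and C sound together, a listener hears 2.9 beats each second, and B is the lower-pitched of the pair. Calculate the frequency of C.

A–B: Beat frequency = 11/3 = 3.6667 Hz.
B is below A, so f_B = 683.0 − 3.6667 = 679.3333 Hz.
C is above B, so f_C = 679.3333 + 2.9 = 682.2333 Hz.

682.2333 Hz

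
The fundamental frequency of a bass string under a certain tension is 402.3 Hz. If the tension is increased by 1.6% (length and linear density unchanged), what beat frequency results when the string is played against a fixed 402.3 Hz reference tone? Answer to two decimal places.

3.21 Hz

For a string, f ∝ √T, so the new frequency is 402.3·√1.016 = 405.5056 Hz.
f_beat = |405.5056 − 402.3| = 3.21 Hz.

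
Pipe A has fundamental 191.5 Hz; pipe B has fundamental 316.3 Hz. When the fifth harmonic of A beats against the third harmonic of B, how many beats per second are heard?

8.6 Hz

Fifth harmonic of the first: 5·191.5 = 957.5 Hz.
Third harmonic of the second: 3·316.3 = 948.9 Hz.
f_beat = |957.5 − 948.9| = 8.6 Hz.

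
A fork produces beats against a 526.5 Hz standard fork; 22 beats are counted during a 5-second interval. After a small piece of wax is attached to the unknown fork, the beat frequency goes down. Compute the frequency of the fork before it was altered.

530.9 Hz

Beat frequency = 22/5 = 4.4 Hz.
|f − 526.5| = 4.4, so the fork was at either 522.1 Hz or 530.9 Hz.
Loading a fork with wax lowers its frequency; the adjustment lowers the fork's frequency.
The beat rate fell, so the adjustment moved the fork toward 526.5 Hz — it must have started above the reference.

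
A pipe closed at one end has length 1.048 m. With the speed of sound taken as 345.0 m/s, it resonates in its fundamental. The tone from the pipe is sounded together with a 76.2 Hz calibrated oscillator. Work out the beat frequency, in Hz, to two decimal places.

6.10 Hz

Closed pipe (odd harmonics): f_n = n·v/(4L) = 1·345.0/(4·1.048) = 82.2996 Hz.
f_beat = |82.2996 − 76.2| = 6.10 Hz.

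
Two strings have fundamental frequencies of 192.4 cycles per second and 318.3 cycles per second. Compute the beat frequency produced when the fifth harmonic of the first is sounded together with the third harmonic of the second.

Fifth harmonic of the first: 5·192.4 = 962.0 Hz.
Third harmonic of the second: 3·318.3 = 954.9 Hz.
f_beat = |962.0 − 954.9| = 7.1 Hz.

7.1 Hz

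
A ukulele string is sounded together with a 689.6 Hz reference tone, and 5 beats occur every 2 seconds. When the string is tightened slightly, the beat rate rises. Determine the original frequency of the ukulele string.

Beat frequency = 5/2 = 2.5 Hz.
|f − 689.6| = 2.5, so the ukulele string was at either 687.1 Hz or 692.1 Hz.
Increasing tension raises a string's frequency; the adjustment raises the ukulele string's frequency.
The beat rate rose, so the adjustment moved the ukulele string further from 689.6 Hz — it was already above the reference.

692.1 Hz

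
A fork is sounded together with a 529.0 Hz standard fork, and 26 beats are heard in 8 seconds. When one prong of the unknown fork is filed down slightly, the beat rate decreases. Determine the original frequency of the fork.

525.75 Hz

Beat frequency = 26/8 = 3.25 Hz.
|f − 529.0| = 3.25, so the fork was at either 525.75 Hz or 532.25 Hz.
Filing a prong removes mass and raises the fork's frequency; the adjustment raises the fork's frequency.
The beat rate fell, so the adjustment moved the fork toward 529.0 Hz — it must have started below the reference.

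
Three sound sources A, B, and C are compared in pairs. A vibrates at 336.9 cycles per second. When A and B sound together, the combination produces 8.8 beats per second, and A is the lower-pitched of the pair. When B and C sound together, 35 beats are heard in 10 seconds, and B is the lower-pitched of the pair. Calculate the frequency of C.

349.2 Hz

B is above A, so f_B = 336.9 + 8.8 = 345.7 Hz.
B–C: Beat frequency = 35/10 = 3.5 Hz.
C is above B, so f_C = 345.7 + 3.5 = 349.2 Hz.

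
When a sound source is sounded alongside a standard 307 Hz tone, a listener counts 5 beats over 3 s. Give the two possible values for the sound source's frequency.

305.3333 Hz or 308.6667 Hz

Beat frequency = 5/3 = 1.6667 Hz.
|f − 307| = 1.6667, so f = 307 ± 1.6667.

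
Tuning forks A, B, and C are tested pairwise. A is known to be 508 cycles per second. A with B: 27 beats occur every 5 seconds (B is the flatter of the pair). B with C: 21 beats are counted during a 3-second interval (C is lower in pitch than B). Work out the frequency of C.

495.6 Hz

A–B: Beat frequency = 27/5 = 5.4 Hz.
B is below A, so f_B = 508 − 5.4 = 502.6 Hz.
B–C: Beat frequency = 21/3 = 7 Hz.
C is below B, so f_C = 502.6 − 7 = 495.6 Hz.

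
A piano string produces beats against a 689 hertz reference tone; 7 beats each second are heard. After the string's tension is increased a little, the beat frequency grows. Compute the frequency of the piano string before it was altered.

|f − 689| = 7, so the piano string was at either 682 Hz or 696 Hz.
Higher tension means higher frequency; the adjustment raises the piano string's frequency.
The beat rate rose, so the adjustment moved the piano string further from 689 Hz — it was already above the reference.

696 Hz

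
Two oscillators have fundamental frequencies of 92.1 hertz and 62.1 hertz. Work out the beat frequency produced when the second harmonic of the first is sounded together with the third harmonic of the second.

2.1 Hz

Second harmonic of the first: 2·92.1 = 184.2 Hz.
Third harmonic of the second: 3·62.1 = 186.3 Hz.
f_beat = |184.2 − 186.3| = 2.1 Hz.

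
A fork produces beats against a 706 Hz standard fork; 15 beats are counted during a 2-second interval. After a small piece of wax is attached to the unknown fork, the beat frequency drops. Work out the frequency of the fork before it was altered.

Beat frequency = 15/2 = 7.5 Hz.
|f − 706| = 7.5, so the fork was at either 698.5 Hz or 713.5 Hz.
Loading a fork with wax lowers its frequency; the adjustment lowers the fork's frequency.
The beat rate fell, so the adjustment moved the fork toward 706 Hz — it must have started above the reference.

713.5 Hz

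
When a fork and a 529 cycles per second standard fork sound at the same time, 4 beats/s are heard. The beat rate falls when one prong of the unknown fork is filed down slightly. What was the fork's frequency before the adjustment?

|f − 529| = 4, so the fork was at either 525 Hz or 533 Hz.
Filing a prong removes mass and raises the fork's frequency; the adjustment raises the fork's frequency.
The beat rate fell, so the adjustment moved the fork toward 529 Hz — it must have started below the reference.

525 Hz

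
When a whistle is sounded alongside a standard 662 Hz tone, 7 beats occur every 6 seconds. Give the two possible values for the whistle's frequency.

660.8333 Hz or 663.1667 Hz

Beat frequency = 7/6 = 1.1667 Hz.
|f − 662| = 1.1667, so f = 662 ± 1.1667.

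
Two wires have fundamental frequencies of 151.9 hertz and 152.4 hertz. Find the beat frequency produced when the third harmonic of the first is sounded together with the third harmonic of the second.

1.5 Hz

Third harmonic of the first: 3·151.9 = 455.7 Hz.
Third harmonic of the second: 3·152.4 = 457.2 Hz.
f_beat = |455.7 − 457.2| = 1.5 Hz.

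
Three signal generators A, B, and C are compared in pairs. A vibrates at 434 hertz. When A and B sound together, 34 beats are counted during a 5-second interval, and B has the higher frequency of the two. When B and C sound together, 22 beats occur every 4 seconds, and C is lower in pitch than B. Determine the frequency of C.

435.3 Hz

A–B: Beat frequency = 34/5 = 6.8 Hz.
B is above A, so f_B = 434 + 6.8 = 440.8 Hz.
B–C: Beat frequency = 22/4 = 5.5 Hz.
C is below B, so f_C = 440.8 − 5.5 = 435.3 Hz.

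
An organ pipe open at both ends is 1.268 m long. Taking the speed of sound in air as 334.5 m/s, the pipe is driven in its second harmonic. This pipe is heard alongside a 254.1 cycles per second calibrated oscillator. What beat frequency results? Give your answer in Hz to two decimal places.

9.70 Hz

Open pipe: f_n = n·v/(2L) = 2·334.5/(2·1.268) = 263.8013 Hz.
f_beat = |263.8013 − 254.1| = 9.70 Hz.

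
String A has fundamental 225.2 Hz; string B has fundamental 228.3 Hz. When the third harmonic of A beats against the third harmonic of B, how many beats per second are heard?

Third harmonic of the first: 3·225.2 = 675.6 Hz.
Third harmonic of the second: 3·228.3 = 684.9 Hz.
f_beat = |675.6 − 684.9| = 9.3 Hz.

9.3 Hz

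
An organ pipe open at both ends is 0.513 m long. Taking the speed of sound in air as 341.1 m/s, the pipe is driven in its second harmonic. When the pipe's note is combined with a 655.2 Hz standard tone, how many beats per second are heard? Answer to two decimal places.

9.71 Hz

Open pipe: f_n = n·v/(2L) = 2·341.1/(2·0.513) = 664.9123 Hz.
f_beat = |664.9123 − 655.2| = 9.71 Hz.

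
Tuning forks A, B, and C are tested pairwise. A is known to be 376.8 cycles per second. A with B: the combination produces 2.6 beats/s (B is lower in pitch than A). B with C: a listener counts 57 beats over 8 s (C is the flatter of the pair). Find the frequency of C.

B is below A, so f_B = 376.8 − 2.6 = 374.2 Hz.
B–C: Beat frequency = 57/8 = 7.125 Hz.
C is below B, so f_C = 374.2 − 7.125 = 367.075 Hz.

367.075 Hz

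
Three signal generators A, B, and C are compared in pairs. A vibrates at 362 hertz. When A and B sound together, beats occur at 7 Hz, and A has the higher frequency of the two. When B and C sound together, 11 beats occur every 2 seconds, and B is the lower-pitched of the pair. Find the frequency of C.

B is below A, so f_B = 362 − 7 = 355 Hz.
B–C: Beat frequency = 11/2 = 5.5 Hz.
C is above B, so f_C = 355 + 5.5 = 360.5 Hz.

360.5 Hz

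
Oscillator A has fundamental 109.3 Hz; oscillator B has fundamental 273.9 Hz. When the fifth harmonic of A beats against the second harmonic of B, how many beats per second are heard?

1.3 Hz

Fifth harmonic of the first: 5·109.3 = 546.5 Hz.
Second harmonic of the second: 2·273.9 = 547.8 Hz.
f_beat = |546.5 − 547.8| = 1.3 Hz.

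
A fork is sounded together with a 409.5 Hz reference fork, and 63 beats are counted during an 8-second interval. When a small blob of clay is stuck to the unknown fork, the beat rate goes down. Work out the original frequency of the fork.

Beat frequency = 63/8 = 7.875 Hz.
|f − 409.5| = 7.875, so the fork was at either 401.625 Hz or 417.375 Hz.
Adding mass to a fork lowers its frequency; the adjustment lowers the fork's frequency.
The beat rate fell, so the adjustment moved the fork toward 409.5 Hz — it must have started above the reference.

417.375 Hz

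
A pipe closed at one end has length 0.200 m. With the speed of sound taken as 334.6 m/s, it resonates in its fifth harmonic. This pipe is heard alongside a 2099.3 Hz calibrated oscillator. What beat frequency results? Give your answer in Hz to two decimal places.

8.05 Hz

Closed pipe (odd harmonics): f_n = n·v/(4L) = 5·334.6/(4·0.200) = 2091.2500 Hz.
f_beat = |2091.2500 − 2099.3| = 8.05 Hz.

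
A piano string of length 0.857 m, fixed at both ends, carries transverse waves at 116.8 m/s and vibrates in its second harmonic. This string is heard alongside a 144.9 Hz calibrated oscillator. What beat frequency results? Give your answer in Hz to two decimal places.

For a string fixed at both ends, f_n = n·v/(2L) = 2·116.8/(2·0.857) = 136.2894 Hz.
f_beat = |136.2894 − 144.9| = 8.61 Hz.

8.61 Hz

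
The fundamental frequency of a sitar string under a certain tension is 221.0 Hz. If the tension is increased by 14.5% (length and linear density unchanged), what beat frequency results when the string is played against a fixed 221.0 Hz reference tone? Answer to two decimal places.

For a string, f ∝ √T, so the new frequency is 221.0·√1.145 = 236.4803 Hz.
f_beat = |236.4803 − 221.0| = 15.48 Hz.

15.48 Hz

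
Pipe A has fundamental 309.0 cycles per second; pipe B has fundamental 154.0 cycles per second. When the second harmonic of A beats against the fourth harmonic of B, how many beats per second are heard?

Second harmonic of the first: 2·309.0 = 618.0 Hz.
Fourth harmonic of the second: 4·154.0 = 616.0 Hz.
f_beat = |618.0 − 616.0| = 2.0 Hz.

2.0 Hz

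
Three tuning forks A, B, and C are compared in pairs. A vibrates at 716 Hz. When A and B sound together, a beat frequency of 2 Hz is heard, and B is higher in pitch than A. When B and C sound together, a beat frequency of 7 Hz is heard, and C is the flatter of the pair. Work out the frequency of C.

B is above A, so f_B = 716 + 2 = 718 Hz.
C is below B, so f_C = 718 − 7 = 711 Hz.

711 Hz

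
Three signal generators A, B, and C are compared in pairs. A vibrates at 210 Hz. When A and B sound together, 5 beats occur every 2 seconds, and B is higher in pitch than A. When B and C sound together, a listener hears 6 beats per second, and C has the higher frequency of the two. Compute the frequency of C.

218.5 Hz

A–B: Beat frequency = 5/2 = 2.5 Hz.
B is above A, so f_B = 210 + 2.5 = 212.5 Hz.
C is above B, so f_C = 212.5 + 6 = 218.5 Hz.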